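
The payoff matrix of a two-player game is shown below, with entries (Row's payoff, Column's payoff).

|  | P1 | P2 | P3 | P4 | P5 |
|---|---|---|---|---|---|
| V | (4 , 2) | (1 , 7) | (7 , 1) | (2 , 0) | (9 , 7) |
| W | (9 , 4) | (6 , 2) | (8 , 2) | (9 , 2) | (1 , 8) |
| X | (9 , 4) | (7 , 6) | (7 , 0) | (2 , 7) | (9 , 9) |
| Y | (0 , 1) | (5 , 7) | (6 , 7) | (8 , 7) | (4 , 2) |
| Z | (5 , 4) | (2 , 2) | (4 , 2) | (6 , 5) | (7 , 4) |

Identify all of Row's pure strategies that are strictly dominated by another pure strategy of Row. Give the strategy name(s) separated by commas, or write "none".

Nothing dominates V: W at P5 (9>1); X at P3 (7=7); Y at P1 (4>0); Z at P3 (7>4).
W is not dominated — it holds its own against V at P1 (9>4); X at P1 (9=9); Y at P1 (9>0); Z at P1 (9>5).
X: no other strategy beats it everywhere (V at P1 (9>4); W at P1 (9=9); Y at P1 (9>0); Z at P1 (9>5)).
Y: no other strategy beats it everywhere (V at P2 (5>1); W at P5 (4>1); X at P4 (8>2); Z at P2 (5>2)).
Z: no other strategy beats it everywhere (V at P1 (5>4); W at P5 (7>1); X at P4 (6>2); Y at P1 (5>0)).

none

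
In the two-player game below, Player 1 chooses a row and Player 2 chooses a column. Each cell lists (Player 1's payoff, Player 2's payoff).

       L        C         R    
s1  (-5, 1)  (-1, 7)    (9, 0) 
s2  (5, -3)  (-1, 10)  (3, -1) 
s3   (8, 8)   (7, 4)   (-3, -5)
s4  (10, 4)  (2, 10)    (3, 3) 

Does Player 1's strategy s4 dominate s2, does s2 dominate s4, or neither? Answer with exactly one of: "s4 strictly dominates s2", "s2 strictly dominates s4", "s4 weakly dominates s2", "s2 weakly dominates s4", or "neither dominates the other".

Compare s4 to s2 across each choice by Player 2: L: 10>5, C: 2>-1, R: 3=3.
s4 is at least as good everywhere and strictly better somewhere (tied only at R), so s4 weakly but not strictly dominates s2.

s4 weakly dominates s2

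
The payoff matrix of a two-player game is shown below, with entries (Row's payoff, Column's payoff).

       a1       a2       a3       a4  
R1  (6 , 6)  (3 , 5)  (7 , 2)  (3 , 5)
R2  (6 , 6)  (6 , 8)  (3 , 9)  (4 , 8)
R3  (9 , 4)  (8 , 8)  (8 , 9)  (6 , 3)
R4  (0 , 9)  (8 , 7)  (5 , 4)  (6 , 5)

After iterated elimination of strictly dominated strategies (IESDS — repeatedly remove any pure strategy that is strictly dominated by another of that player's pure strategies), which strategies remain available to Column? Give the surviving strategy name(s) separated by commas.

a1, a2, a3

For Row, R3 strictly dominates R1 on the remaining columns (a1: 9>6, a2: 8>3, a3: 8>7, a4: 6>3); eliminate R1.
For Row, R3 strictly dominates R2 on the remaining columns (a1: 9>6, a2: 8>6, a3: 8>3, a4: 6>4); eliminate R2.
Column a4 is eliminated: a1 beats it against every remaining row (R3: 4>3, R4: 9>5).
Among the remaining strategies, none is strictly dominated by another pure strategy of the same player, so the elimination stops.
Surviving strategies — Row: {R3, R4}; Column: {a1, a2, a3}.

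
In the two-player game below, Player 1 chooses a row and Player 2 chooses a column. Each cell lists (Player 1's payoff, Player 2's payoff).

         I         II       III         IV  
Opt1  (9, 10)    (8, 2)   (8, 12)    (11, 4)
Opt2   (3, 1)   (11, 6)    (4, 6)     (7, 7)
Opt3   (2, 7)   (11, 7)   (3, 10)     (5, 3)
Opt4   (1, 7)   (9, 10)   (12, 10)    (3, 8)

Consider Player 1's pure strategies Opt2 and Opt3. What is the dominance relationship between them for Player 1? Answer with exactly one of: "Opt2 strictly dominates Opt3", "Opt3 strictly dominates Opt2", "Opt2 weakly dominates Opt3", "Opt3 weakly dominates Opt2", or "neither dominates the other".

Compare Opt2 to Opt3 across each choice by Player 2: I: 3>2, II: 11=11, III: 4>3, IV: 7>5.
Opt2 is at least as good everywhere and strictly better somewhere (tied only at II), so Opt2 weakly but not strictly dominates Opt3.

Opt2 weakly dominates Opt3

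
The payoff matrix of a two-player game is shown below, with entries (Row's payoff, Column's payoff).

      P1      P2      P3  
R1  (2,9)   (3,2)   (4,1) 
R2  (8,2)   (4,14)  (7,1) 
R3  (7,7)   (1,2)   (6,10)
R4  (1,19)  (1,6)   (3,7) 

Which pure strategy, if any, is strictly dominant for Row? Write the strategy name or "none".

R2 vs R1: P1: 8>2, P2: 4>3, P3: 7>4.
R2 vs R3: P1: 8>7, P2: 4>1, P3: 7>6.
R2 vs R4: P1: 8>1, P2: 4>1, P3: 7>3.
R2 strictly beats every other strategy against every opponent action, so it is strictly dominant.

R2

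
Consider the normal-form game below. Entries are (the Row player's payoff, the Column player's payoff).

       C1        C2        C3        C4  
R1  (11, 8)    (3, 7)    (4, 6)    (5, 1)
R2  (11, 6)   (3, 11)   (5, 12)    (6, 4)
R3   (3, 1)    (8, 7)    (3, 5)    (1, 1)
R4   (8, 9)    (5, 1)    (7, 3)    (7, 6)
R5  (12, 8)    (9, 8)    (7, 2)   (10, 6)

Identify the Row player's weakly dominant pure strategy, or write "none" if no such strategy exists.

R5

R5 vs R1: C1: 12>11, C2: 9>3, C3: 7>4, C4: 10>5.
R5 vs R2: C1: 12>11, C2: 9>3, C3: 7>5, C4: 10>6.
R5 vs R3: C1: 12>3, C2: 9>8, C3: 7>3, C4: 10>1.
R5 vs R4: C1: 12>8, C2: 9>5, C3: 7=7, C4: 10>7.
R5 is at least as good as every other strategy against every opponent action, so it is weakly dominant.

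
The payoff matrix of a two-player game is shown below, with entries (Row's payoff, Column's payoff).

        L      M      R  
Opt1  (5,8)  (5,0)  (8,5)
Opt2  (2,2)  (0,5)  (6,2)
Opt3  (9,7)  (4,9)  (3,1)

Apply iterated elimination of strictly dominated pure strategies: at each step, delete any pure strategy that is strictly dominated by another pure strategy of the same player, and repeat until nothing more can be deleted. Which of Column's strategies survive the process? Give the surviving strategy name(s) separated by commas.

L, M

Row Opt2 is eliminated: Opt1 beats it against every remaining column (L: 5>2, M: 5>0, R: 8>6).
Column's strategy R is strictly dominated by L (Opt1: 8>5, Opt3: 7>1) and is removed.
Among the remaining strategies, none is strictly dominated by another pure strategy of the same player, so the elimination stops.
Surviving strategies — Row: {Opt1, Opt3}; Column: {L, M}.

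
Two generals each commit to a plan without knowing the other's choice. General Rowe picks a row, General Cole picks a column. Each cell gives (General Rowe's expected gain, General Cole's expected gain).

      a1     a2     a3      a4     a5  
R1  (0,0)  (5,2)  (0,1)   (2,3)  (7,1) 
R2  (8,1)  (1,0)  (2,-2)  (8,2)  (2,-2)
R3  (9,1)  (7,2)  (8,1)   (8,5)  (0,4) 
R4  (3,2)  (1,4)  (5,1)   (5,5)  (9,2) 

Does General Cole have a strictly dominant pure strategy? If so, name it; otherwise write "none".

a4 vs a1: R1: 3>0, R2: 2>1, R3: 5>1, R4: 5>2.
a4 vs a2: R1: 3>2, R2: 2>0, R3: 5>2, R4: 5>4.
a4 vs a3: R1: 3>1, R2: 2>-2, R3: 5>1, R4: 5>1.
a4 vs a5: R1: 3>1, R2: 2>-2, R3: 5>4, R4: 5>2.
a4 strictly beats every other strategy against every opponent action, so it is strictly dominant.

a4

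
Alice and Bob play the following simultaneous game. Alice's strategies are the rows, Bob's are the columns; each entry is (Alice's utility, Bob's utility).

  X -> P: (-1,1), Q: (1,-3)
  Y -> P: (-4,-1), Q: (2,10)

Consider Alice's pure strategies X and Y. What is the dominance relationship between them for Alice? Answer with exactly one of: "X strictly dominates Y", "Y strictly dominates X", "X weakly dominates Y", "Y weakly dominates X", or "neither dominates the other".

neither dominates the other

X's payoffs vs Y's, by Bob's action — P: -1>-4, Q: 1<2.
X does better at P but worse at Q; neither strategy dominates the other.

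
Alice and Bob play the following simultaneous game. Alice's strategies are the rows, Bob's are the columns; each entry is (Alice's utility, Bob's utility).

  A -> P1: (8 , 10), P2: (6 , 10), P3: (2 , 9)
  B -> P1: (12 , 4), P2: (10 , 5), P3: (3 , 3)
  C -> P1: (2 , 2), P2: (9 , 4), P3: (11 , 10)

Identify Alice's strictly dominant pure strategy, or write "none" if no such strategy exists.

A fails to dominate B at P1 (8<12).
B fails to dominate C at P3 (3<11).
C fails to dominate A at P1 (2<8).
No single strategy dominates all the others.

none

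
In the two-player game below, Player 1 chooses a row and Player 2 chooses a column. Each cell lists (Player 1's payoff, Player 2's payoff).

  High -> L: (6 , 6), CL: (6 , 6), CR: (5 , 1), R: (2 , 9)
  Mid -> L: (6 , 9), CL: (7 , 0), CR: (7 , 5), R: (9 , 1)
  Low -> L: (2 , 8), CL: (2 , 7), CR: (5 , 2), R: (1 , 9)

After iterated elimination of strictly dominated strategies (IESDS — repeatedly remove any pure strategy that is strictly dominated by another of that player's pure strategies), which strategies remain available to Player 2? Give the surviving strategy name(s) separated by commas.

Row Low is eliminated: Mid beats it against every remaining column (L: 6>2, CL: 7>2, CR: 7>5, R: 9>1).
For Player 2, R strictly dominates CL on the remaining rows (High: 9>6, Mid: 1>0); eliminate CL.
Column CR is eliminated: L beats it against every remaining row (High: 6>1, Mid: 9>5).
Among the remaining strategies, none is strictly dominated by another pure strategy of the same player, so the elimination stops.
Surviving strategies — Player 1: {High, Mid}; Player 2: {L, R}.

L, R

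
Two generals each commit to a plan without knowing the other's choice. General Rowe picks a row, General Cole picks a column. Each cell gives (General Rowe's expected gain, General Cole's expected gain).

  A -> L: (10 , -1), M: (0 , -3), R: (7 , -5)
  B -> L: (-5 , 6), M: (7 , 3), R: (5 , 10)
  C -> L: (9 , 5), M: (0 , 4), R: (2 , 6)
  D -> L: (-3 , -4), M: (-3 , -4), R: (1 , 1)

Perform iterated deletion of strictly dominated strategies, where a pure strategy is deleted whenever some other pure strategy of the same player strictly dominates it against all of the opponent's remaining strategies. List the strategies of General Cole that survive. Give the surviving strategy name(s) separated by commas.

L

General Rowe's strategy D is strictly dominated by A (L: 10>-3, M: 0>-3, R: 7>1) and is removed.
General Cole's strategy M is strictly dominated by L (A: -1>-3, B: 6>3, C: 5>4) and is removed.
Row B is eliminated: A beats it against every remaining column (L: 10>-5, R: 7>5).
General Rowe's strategy C is strictly dominated by A (L: 10>9, R: 7>2) and is removed.
General Cole's strategy R is strictly dominated by L (A: -1>-5) and is removed.
Among the remaining strategies, none is strictly dominated by another pure strategy of the same player, so the elimination stops.
Surviving strategies — General Rowe: {A}; General Cole: {L}.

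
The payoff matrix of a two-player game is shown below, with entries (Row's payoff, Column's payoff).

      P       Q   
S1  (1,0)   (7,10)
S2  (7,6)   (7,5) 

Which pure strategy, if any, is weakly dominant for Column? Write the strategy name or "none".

none

P fails to dominate Q at S1 (0<10).
Q fails to dominate P at S2 (5<6).
No single strategy dominates all the others.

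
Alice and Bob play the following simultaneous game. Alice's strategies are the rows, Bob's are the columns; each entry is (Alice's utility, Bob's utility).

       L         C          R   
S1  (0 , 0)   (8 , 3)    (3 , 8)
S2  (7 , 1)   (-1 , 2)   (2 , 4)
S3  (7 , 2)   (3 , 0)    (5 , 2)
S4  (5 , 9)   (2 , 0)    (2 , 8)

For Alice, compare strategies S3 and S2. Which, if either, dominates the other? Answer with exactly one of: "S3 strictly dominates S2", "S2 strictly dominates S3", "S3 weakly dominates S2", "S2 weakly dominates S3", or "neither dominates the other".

Compare S3 to S2 across each choice by Bob: L: 7=7, C: 3>-1, R: 5>2.
S3 is at least as good everywhere and strictly better somewhere (tied only at L), so S3 weakly but not strictly dominates S2.

S3 weakly dominates S2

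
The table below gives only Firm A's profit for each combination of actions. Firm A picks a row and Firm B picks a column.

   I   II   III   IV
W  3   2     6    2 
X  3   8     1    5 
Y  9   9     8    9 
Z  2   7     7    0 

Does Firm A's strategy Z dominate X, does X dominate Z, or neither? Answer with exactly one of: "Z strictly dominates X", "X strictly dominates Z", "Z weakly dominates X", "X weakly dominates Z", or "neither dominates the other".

Compare Z to X across each choice by Firm B: I: 2<3, II: 7<8, III: 7>1, IV: 0<5.
Z does better at III but worse at I, II, IV; neither strategy dominates the other.

neither dominates the other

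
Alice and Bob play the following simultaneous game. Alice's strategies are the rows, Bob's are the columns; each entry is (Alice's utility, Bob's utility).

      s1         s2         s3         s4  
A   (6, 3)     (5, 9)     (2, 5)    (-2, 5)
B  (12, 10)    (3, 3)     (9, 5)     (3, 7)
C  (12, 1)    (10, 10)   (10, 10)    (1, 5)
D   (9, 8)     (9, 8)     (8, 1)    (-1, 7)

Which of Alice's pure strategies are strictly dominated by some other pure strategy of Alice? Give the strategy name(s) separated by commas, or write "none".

A, D

C strictly dominates A — s1: 12>6, s2: 10>5, s3: 10>2, s4: 1>-2.
Nothing dominates B: A at s1 (12>6); C at s1 (12=12); D at s1 (12>9).
Nothing dominates C: A at s1 (12>6); B at s1 (12=12); D at s1 (12>9).
D is strictly dominated by C (s1: 12>9, s2: 10>9, s3: 10>8, s4: 1>-1).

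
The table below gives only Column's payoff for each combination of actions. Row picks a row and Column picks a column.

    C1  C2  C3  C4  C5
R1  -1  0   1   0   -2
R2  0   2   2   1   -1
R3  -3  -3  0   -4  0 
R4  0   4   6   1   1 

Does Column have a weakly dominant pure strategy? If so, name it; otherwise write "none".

C3

C3 vs C1: R1: 1>-1, R2: 2>0, R3: 0>-3, R4: 6>0.
C3 vs C2: R1: 1>0, R2: 2=2, R3: 0>-3, R4: 6>4.
C3 vs C4: R1: 1>0, R2: 2>1, R3: 0>-4, R4: 6>1.
C3 vs C5: R1: 1>-2, R2: 2>-1, R3: 0=0, R4: 6>1.
C3 is at least as good as every other strategy against every opponent action, so it is weakly dominant.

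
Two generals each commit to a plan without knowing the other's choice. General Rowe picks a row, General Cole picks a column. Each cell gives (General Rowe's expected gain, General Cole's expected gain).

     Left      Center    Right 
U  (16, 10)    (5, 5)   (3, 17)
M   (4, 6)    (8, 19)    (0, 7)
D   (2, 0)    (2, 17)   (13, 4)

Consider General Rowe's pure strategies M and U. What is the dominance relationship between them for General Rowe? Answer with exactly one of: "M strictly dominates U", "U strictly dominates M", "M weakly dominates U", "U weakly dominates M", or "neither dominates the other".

Compare M to U across each opponent action: Left: 4<16, Center: 8>5, Right: 0<3.
M does better at Center but worse at Left, Right; neither strategy dominates the other.

neither dominates the other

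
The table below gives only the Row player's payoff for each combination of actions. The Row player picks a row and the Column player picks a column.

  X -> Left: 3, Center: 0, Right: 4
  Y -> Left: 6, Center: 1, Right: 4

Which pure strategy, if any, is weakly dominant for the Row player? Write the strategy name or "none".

Y

Y vs X: Left: 6>3, Center: 1>0, Right: 4=4.
Y is at least as good as every other strategy against every opponent action, so it is weakly dominant.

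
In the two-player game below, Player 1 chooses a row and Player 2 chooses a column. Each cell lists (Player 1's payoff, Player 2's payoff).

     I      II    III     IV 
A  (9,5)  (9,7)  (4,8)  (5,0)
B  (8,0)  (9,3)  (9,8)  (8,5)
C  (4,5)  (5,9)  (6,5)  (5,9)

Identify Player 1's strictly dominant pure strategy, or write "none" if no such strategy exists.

none

A fails to dominate B at II (9=9).
B fails to dominate A at I (8<9).
C fails to dominate A at I (4<9).
No single strategy dominates all the others.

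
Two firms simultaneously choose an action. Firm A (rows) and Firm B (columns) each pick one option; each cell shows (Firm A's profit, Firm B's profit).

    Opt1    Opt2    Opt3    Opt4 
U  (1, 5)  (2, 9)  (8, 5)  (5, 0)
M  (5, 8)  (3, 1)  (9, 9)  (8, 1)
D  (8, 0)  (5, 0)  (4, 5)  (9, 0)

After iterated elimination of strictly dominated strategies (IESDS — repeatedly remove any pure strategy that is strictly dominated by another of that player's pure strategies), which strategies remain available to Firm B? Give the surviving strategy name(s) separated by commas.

Opt3

For Firm A, M strictly dominates U on the remaining columns (Opt1: 5>1, Opt2: 3>2, Opt3: 9>8, Opt4: 8>5); eliminate U.
Column Opt1 is eliminated: Opt3 beats it against every remaining row (M: 9>8, D: 5>0).
For Firm B, Opt3 strictly dominates Opt2 on the remaining rows (M: 9>1, D: 5>0); eliminate Opt2.
For Firm B, Opt3 strictly dominates Opt4 on the remaining rows (M: 9>1, D: 5>0); eliminate Opt4.
Firm A's strategy D is strictly dominated by M (Opt3: 9>4) and is removed.
Among the remaining strategies, none is strictly dominated by another pure strategy of the same player, so the elimination stops.
Surviving strategies — Firm A: {M}; Firm B: {Opt3}.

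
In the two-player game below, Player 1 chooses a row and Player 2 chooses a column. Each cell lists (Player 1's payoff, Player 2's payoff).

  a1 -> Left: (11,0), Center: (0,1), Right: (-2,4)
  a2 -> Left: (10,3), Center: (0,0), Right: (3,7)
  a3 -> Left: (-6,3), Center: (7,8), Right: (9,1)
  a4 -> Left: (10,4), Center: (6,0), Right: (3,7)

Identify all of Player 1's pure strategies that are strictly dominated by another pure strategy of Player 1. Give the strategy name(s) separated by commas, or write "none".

none

a1: no other strategy beats it everywhere (a2 at Left (11>10); a3 at Left (11>-6); a4 at Left (11>10)).
a2: no other strategy beats it everywhere (a1 at Center (0=0); a3 at Left (10>-6); a4 at Left (10=10)).
a3: no other strategy beats it everywhere (a1 at Center (7>0); a2 at Center (7>0); a4 at Center (7>6)).
Nothing dominates a4: a1 at Center (6>0); a2 at Left (10=10); a3 at Left (10>-6).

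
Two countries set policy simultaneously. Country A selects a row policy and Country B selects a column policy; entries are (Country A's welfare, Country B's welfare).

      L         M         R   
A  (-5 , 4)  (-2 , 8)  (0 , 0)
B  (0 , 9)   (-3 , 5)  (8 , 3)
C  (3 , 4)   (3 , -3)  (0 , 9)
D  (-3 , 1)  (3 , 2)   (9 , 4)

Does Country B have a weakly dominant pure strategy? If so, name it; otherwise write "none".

none

L fails to dominate M at A (4<8).
M fails to dominate L at B (5<9).
R fails to dominate L at A (0<4).
No single strategy dominates all the others.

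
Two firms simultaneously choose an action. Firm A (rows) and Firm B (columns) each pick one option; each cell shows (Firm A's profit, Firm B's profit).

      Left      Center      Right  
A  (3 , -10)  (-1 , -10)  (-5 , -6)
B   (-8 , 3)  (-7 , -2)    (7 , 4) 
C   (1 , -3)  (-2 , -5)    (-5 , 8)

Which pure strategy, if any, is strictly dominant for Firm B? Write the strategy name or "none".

Right

Right vs Left: A: -6>-10, B: 4>3, C: 8>-3.
Right vs Center: A: -6>-10, B: 4>-2, C: 8>-5.
Right strictly beats every other strategy against every opponent action, so it is strictly dominant.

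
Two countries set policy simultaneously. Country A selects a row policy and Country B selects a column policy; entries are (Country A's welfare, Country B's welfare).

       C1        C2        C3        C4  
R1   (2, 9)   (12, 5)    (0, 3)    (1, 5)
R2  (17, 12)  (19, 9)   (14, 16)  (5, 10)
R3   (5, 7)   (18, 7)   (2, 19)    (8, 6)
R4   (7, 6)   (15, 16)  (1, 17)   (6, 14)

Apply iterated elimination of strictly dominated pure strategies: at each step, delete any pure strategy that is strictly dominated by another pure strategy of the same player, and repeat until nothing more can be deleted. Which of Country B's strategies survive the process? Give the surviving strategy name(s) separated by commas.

C3

Country A's strategy R1 is strictly dominated by R2 (C1: 17>2, C2: 19>12, C3: 14>0, C4: 5>1) and is removed.
Column C1 is eliminated: C3 beats it against every remaining row (R2: 16>12, R3: 19>7, R4: 17>6).
Country A's strategy R4 is strictly dominated by R3 (C2: 18>15, C3: 2>1, C4: 8>6) and is removed.
Country B's strategy C2 is strictly dominated by C3 (R2: 16>9, R3: 19>7) and is removed.
For Country B, C3 strictly dominates C4 on the remaining rows (R2: 16>10, R3: 19>6); eliminate C4.
Country A's strategy R3 is strictly dominated by R2 (C3: 14>2) and is removed.
Among the remaining strategies, none is strictly dominated by another pure strategy of the same player, so the elimination stops.
Surviving strategies — Country A: {R2}; Country B: {C3}.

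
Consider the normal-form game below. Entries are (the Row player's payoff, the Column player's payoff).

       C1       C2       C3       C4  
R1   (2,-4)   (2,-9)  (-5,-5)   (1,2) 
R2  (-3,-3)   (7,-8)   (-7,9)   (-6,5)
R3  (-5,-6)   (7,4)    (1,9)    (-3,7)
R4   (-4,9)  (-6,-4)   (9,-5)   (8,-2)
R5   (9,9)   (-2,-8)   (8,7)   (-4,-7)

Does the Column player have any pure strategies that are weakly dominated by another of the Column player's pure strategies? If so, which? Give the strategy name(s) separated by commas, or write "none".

C1: no other strategy beats it everywhere (C2 at R1 (-4>-9); C3 at R1 (-4>-5); C4 at R4 (9>-2)).
C4 weakly dominates C2 — R1: 2>-9, R2: 5>-8, R3: 7>4, R4: -2>-4, R5: -7>-8.
C3: no other strategy beats it everywhere (C1 at R2 (9>-3); C2 at R1 (-5>-9); C4 at R2 (9>5)).
C4: no other strategy beats it everywhere (C1 at R1 (2>-4); C2 at R1 (2>-9); C3 at R1 (2>-5)).

C2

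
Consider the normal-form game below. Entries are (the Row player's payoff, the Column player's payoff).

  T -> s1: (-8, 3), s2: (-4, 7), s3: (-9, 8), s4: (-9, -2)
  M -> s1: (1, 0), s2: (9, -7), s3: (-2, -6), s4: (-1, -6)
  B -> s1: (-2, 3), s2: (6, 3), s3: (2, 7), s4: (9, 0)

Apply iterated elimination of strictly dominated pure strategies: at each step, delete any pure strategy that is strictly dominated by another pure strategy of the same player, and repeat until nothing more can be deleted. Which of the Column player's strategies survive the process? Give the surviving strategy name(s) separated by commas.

The Row player's strategy T is strictly dominated by M (s1: 1>-8, s2: 9>-4, s3: -2>-9, s4: -1>-9) and is removed.
Column s2 is eliminated: s3 beats it against every remaining row (M: -6>-7, B: 7>3).
Column s4 is eliminated: s1 beats it against every remaining row (M: 0>-6, B: 3>0).
Among the remaining strategies, none is strictly dominated by another pure strategy of the same player, so the elimination stops.
Surviving strategies — the Row player: {M, B}; the Column player: {s1, s3}.

s1, s3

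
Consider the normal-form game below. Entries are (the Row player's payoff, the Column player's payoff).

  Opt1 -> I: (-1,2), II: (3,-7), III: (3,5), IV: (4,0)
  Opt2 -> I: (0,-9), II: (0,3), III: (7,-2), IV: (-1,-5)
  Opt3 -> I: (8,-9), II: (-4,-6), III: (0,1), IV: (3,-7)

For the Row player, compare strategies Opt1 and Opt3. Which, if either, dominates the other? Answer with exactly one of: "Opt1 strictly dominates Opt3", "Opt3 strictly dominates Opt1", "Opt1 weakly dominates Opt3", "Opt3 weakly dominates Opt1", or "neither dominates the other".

Opt1's payoffs vs Opt3's, by the Column player's action — I: -1<8, II: 3>-4, III: 3>0, IV: 4>3.
Opt1 does better at II, III, IV but worse at I; neither strategy dominates the other.

neither dominates the other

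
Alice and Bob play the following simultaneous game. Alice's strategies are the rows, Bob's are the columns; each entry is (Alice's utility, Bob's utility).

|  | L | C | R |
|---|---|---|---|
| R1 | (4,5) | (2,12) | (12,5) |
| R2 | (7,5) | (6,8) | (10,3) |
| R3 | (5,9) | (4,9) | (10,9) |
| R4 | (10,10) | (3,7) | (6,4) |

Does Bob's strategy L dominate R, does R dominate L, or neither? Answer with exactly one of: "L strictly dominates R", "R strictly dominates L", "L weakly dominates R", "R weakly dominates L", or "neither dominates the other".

L's payoffs vs R's, by Alice's action — R1: 5=5, R2: 5>3, R3: 9=9, R4: 10>4.
L is at least as good everywhere and strictly better somewhere (tied only at R1, R3), so L weakly but not strictly dominates R.

L weakly dominates R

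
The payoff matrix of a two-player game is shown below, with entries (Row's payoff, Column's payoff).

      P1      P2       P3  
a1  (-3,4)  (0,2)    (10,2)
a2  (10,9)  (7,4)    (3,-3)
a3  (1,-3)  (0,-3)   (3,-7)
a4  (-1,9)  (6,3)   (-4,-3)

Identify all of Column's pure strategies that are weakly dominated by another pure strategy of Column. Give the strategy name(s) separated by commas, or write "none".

P2, P3

P1 is not dominated — it holds its own against P2 at a1 (4>2); P3 at a1 (4>2).
P2 is weakly dominated by P1 (a1: 4>2, a2: 9>4, a3: -3=-3, a4: 9>3).
P3: dominated, since P1 does at least as well everywhere (a1: 4>2, a2: 9>-3, a3: -3>-7, a4: 9>-3).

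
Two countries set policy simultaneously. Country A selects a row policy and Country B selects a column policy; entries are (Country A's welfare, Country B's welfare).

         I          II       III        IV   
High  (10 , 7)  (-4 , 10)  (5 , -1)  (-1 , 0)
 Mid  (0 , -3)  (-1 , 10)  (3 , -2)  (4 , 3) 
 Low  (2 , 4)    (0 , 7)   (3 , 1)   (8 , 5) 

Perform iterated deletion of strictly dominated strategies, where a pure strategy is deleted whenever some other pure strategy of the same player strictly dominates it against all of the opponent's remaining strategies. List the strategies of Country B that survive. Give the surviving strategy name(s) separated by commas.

Column I is eliminated: II beats it against every remaining row (High: 10>7, Mid: 10>-3, Low: 7>4).
Column III is eliminated: II beats it against every remaining row (High: 10>-1, Mid: 10>-2, Low: 7>1).
For Country A, Mid strictly dominates High on the remaining columns (II: -1>-4, IV: 4>-1); eliminate High.
Country A's strategy Mid is strictly dominated by Low (II: 0>-1, IV: 8>4) and is removed.
Country B's strategy IV is strictly dominated by II (Low: 7>5) and is removed.
Among the remaining strategies, none is strictly dominated by another pure strategy of the same player, so the elimination stops.
Surviving strategies — Country A: {Low}; Country B: {II}.

II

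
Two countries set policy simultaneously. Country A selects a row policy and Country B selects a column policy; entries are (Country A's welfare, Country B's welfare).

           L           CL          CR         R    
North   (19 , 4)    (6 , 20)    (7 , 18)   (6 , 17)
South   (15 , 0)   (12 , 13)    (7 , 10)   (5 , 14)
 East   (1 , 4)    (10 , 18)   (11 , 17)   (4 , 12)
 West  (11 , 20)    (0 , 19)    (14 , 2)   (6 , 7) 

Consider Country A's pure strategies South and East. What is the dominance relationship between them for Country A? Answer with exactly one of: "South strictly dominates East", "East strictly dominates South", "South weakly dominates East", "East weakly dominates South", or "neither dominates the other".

South's payoffs vs East's, by Country B's action — L: 15>1, CL: 12>10, CR: 7<11, R: 5>4.
South does better at L, CL, R but worse at CR; neither strategy dominates the other.

neither dominates the other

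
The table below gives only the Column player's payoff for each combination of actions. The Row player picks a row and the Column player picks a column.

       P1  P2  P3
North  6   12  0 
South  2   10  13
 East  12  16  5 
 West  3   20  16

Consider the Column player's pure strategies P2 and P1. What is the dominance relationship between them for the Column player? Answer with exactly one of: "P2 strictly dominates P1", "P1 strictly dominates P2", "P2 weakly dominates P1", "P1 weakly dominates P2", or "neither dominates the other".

P2 strictly dominates P1

P2's payoffs vs P1's, by the Row player's action — North: 12>6, South: 10>2, East: 16>12, West: 20>3.
Every comparison favours P2, so P2 strictly dominates P1.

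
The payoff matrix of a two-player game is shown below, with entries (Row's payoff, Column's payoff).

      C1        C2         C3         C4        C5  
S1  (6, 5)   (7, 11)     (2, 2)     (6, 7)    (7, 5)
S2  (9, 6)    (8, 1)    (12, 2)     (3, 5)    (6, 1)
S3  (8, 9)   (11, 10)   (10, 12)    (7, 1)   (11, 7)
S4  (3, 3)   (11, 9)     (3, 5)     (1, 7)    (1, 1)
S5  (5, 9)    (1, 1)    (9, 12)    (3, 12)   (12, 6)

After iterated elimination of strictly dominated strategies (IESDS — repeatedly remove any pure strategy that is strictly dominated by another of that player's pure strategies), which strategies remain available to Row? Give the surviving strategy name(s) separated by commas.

S2, S3, S4

Row S1 is eliminated: S3 beats it against every remaining column (C1: 8>6, C2: 11>7, C3: 10>2, C4: 7>6, C5: 11>7).
Column C5 is eliminated: C1 beats it against every remaining row (S2: 6>1, S3: 9>7, S4: 3>1, S5: 9>6).
Row's strategy S5 is strictly dominated by S3 (C1: 8>5, C2: 11>1, C3: 10>9, C4: 7>3) and is removed.
Among the remaining strategies, none is strictly dominated by another pure strategy of the same player, so the elimination stops.
Surviving strategies — Row: {S2, S3, S4}; Column: {C1, C2, C3, C4}.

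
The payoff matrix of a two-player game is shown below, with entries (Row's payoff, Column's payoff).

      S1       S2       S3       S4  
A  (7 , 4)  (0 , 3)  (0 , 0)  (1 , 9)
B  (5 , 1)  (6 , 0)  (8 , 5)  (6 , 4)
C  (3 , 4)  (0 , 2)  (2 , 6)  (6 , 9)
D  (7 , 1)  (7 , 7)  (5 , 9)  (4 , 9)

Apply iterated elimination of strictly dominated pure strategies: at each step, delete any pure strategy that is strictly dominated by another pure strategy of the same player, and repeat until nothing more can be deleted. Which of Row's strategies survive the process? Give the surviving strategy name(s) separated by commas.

B, C

For Column, S4 strictly dominates S1 on the remaining rows (A: 9>4, B: 4>1, C: 9>4, D: 9>1); eliminate S1.
Row's strategy A is strictly dominated by B (S2: 6>0, S3: 8>0, S4: 6>1) and is removed.
Column S2 is eliminated: S3 beats it against every remaining row (B: 5>0, C: 6>2, D: 9>7).
For Row, B strictly dominates D on the remaining columns (S3: 8>5, S4: 6>4); eliminate D.
Among the remaining strategies, none is strictly dominated by another pure strategy of the same player, so the elimination stops.
Surviving strategies — Row: {B, C}; Column: {S3, S4}.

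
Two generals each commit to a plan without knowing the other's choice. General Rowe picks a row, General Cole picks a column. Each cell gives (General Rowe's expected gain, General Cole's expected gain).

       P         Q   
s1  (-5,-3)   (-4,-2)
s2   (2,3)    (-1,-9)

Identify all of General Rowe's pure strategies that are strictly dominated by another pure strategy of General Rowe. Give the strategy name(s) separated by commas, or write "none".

s1

s1 is strictly dominated by s2 (P: 2>-5, Q: -1>-4).
Nothing dominates s2: s1 at P (2>-5).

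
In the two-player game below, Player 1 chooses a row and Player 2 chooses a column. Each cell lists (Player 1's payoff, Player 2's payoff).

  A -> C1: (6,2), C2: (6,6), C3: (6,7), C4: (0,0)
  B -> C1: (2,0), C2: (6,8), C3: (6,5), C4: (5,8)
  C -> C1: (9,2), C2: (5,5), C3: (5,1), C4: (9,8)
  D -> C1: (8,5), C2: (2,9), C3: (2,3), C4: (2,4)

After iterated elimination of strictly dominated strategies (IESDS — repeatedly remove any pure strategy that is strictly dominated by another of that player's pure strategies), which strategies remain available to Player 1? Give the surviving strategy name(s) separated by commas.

For Player 1, C strictly dominates D on the remaining columns (C1: 9>8, C2: 5>2, C3: 5>2, C4: 9>2); eliminate D.
For Player 2, C2 strictly dominates C1 on the remaining rows (A: 6>2, B: 8>0, C: 5>2); eliminate C1.
Among the remaining strategies, none is strictly dominated by another pure strategy of the same player, so the elimination stops.
Surviving strategies — Player 1: {A, B, C}; Player 2: {C2, C3, C4}.

A, B, C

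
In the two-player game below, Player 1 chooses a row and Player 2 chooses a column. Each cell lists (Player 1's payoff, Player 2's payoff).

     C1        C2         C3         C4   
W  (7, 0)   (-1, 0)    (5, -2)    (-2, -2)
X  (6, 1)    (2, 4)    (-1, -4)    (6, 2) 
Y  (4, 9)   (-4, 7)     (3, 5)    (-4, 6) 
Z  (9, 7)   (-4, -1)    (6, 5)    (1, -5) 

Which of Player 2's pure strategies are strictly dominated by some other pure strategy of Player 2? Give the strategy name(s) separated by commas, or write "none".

C3, C4

C1: no other strategy beats it everywhere (C2 at W (0=0); C3 at W (0>-2); C4 at W (0>-2)).
C2 is not dominated — it holds its own against C1 at W (0=0); C3 at W (0>-2); C4 at W (0>-2).
C1 strictly dominates C3 — W: 0>-2, X: 1>-4, Y: 9>5, Z: 7>5.
C4 is strictly dominated by C2 (W: 0>-2, X: 4>2, Y: 7>6, Z: -1>-5).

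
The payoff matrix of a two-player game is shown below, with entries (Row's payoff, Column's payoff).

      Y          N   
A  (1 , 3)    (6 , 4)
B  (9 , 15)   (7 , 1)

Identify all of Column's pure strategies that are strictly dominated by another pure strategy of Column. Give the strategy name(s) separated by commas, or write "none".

none

Y is not dominated — it holds its own against N at B (15>1).
N: no other strategy beats it everywhere (Y at A (4>3)).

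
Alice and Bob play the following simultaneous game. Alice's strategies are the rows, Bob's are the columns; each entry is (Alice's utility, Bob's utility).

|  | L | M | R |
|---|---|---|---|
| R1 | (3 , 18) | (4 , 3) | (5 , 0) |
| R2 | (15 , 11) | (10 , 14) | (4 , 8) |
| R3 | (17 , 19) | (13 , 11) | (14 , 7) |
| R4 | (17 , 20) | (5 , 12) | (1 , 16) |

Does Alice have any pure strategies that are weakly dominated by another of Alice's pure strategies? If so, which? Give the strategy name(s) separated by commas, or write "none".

R1, R2, R4

R1: dominated, since R3 does at least as well everywhere (L: 17>3, M: 13>4, R: 14>5).
R2: dominated, since R3 does at least as well everywhere (L: 17>15, M: 13>10, R: 14>4).
R3 is not dominated — it holds its own against R1 at L (17>3); R2 at L (17>15); R4 at M (13>5).
R3 weakly dominates R4 — L: 17=17, M: 13>5, R: 14>1.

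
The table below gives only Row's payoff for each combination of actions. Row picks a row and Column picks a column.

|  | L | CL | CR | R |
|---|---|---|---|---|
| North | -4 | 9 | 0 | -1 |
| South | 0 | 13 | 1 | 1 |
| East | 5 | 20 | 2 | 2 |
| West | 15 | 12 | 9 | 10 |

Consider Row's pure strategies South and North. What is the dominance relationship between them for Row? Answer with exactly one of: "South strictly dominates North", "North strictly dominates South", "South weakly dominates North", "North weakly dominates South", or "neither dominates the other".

South strictly dominates North

South's payoffs vs North's, by Column's action — L: 0>-4, CL: 13>9, CR: 1>0, R: 1>-1.
South gives a strictly higher payoff against each choice by Column, so South strictly dominates North.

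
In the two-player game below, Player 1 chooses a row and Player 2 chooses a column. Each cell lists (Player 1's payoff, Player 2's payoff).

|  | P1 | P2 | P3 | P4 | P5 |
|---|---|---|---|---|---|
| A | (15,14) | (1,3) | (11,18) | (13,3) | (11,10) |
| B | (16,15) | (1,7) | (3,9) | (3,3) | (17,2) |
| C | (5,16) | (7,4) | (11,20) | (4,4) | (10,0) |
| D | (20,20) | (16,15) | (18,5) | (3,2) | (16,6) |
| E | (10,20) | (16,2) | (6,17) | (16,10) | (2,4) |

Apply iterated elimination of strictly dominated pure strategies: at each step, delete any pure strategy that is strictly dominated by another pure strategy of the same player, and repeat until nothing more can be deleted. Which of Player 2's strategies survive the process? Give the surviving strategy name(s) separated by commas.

Player 2's strategy P2 is strictly dominated by P1 (A: 14>3, B: 15>7, C: 16>4, D: 20>15, E: 20>2) and is removed.
Player 2's strategy P4 is strictly dominated by P1 (A: 14>3, B: 15>3, C: 16>4, D: 20>2, E: 20>10) and is removed.
Player 1's strategy A is strictly dominated by D (P1: 20>15, P3: 18>11, P5: 16>11) and is removed.
Row C is eliminated: D beats it against every remaining column (P1: 20>5, P3: 18>11, P5: 16>10).
Row E is eliminated: D beats it against every remaining column (P1: 20>10, P3: 18>6, P5: 16>2).
Column P3 is eliminated: P1 beats it against every remaining row (B: 15>9, D: 20>5).
For Player 2, P1 strictly dominates P5 on the remaining rows (B: 15>2, D: 20>6); eliminate P5.
Row B is eliminated: D beats it against every remaining column (P1: 20>16).
Among the remaining strategies, none is strictly dominated by another pure strategy of the same player, so the elimination stops.
Surviving strategies — Player 1: {D}; Player 2: {P1}.

P1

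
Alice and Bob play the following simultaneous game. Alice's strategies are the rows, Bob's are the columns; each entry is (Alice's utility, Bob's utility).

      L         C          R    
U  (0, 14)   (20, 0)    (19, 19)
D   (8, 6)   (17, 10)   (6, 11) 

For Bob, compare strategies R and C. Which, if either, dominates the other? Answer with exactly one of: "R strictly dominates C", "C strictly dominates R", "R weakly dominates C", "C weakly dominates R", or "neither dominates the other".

R strictly dominates C

R's payoffs vs C's, by Alice's action — U: 19>0, D: 11>10.
R gives a strictly higher payoff against each opponent action, so R strictly dominates C.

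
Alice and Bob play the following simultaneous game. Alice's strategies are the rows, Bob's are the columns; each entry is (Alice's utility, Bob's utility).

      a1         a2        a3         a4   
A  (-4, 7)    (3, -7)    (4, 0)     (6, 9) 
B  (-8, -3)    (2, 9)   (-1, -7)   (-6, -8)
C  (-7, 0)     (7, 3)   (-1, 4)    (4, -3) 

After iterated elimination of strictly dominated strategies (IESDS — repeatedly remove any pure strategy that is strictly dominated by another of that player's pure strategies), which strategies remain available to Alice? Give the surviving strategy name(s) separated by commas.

Row B is eliminated: A beats it against every remaining column (a1: -4>-8, a2: 3>2, a3: 4>-1, a4: 6>-6).
For Bob, a3 strictly dominates a2 on the remaining rows (A: 0>-7, C: 4>3); eliminate a2.
Row C is eliminated: A beats it against every remaining column (a1: -4>-7, a3: 4>-1, a4: 6>4).
For Bob, a4 strictly dominates a1 on the remaining rows (A: 9>7); eliminate a1.
Column a3 is eliminated: a4 beats it against every remaining row (A: 9>0).
Among the remaining strategies, none is strictly dominated by another pure strategy of the same player, so the elimination stops.
Surviving strategies — Alice: {A}; Bob: {a4}.

A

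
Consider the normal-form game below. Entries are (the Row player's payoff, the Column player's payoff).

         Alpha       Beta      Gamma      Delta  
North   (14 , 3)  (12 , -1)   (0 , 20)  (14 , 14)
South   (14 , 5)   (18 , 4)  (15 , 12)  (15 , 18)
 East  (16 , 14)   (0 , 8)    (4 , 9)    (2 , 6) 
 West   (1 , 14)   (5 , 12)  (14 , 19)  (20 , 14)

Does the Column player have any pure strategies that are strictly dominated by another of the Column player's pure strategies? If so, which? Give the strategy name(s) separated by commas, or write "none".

Alpha: no other strategy beats it everywhere (Beta at North (3>-1); Gamma at East (14>9); Delta at East (14>6)).
Beta: dominated, since Alpha does at least as well everywhere (North: 3>-1, South: 5>4, East: 14>8, West: 14>12).
Nothing dominates Gamma: Alpha at North (20>3); Beta at North (20>-1); Delta at North (20>14).
Nothing dominates Delta: Alpha at North (14>3); Beta at North (14>-1); Gamma at South (18>12).

Beta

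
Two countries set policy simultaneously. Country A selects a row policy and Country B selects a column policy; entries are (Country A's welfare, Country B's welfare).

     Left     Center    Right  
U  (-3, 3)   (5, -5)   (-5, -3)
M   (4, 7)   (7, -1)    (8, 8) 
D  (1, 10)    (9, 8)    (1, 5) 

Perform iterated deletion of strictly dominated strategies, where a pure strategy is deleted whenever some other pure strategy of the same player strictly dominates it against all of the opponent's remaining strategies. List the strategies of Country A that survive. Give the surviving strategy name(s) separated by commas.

M

For Country A, M strictly dominates U on the remaining columns (Left: 4>-3, Center: 7>5, Right: 8>-5); eliminate U.
Column Center is eliminated: Left beats it against every remaining row (M: 7>-1, D: 10>8).
Country A's strategy D is strictly dominated by M (Left: 4>1, Right: 8>1) and is removed.
Column Left is eliminated: Right beats it against every remaining row (M: 8>7).
Among the remaining strategies, none is strictly dominated by another pure strategy of the same player, so the elimination stops.
Surviving strategies — Country A: {M}; Country B: {Right}.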